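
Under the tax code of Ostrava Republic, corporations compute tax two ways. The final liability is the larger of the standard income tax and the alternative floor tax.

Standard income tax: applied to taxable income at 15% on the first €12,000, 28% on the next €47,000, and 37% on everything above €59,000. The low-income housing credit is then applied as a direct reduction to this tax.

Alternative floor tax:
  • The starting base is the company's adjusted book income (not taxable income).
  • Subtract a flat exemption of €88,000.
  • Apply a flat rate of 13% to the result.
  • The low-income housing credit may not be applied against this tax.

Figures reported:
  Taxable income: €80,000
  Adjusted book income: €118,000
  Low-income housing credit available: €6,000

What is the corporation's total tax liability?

€16,730

Standard income tax:
  €12,000 × 15% = €1,800
  €47,000 × 28% = €13,160
  €21,000 × 37% = €7,770
  → €22,730
  Less low-income housing credit €6,000 → €16,730

Alternative floor tax:
  Base (adjusted book income): €118,000
  Less exemption €88,000 → base €30,000
  €30,000 × 13% = €3,900

€16,730 > €3,900, so the standard income tax governs.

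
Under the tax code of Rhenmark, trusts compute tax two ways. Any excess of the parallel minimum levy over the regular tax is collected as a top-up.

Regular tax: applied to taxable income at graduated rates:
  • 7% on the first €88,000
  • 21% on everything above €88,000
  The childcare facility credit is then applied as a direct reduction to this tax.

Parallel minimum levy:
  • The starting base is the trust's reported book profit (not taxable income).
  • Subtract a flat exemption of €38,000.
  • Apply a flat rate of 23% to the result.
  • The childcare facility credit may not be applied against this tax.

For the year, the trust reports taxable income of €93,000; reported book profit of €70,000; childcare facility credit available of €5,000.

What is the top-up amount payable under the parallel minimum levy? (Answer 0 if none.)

Parallel minimum levy:
  Base (reported book profit): €70,000
  Less exemption €38,000 → base €32,000
  €32,000 × 23% = €7,360

Regular tax:
  €88,000 × 7% = €6,160
  €5,000 × 21% = €1,050
  → €7,210
  Less childcare facility credit €5,000 → €2,210

Excess of parallel minimum levy over regular tax: €7,360 − €2,210 = €5,150.

€5,150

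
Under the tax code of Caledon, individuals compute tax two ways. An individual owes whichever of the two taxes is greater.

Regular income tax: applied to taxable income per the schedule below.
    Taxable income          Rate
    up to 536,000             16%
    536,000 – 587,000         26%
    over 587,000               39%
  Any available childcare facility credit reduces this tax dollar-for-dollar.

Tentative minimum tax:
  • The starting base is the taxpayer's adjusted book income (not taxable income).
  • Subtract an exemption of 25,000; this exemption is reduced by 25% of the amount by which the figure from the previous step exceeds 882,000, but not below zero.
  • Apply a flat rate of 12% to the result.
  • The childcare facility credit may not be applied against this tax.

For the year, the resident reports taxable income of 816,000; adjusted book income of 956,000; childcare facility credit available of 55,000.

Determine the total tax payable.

Tentative minimum tax:
  Base (adjusted book income): 956,000
  Exemption: 25,000 − 25% × (956,000 − 882,000) = 25,000 − 18,500 = 6,500
  Base: 956,000 − 6,500 = 949,500
  949,500 × 12% = 113,940

Regular income tax:
  536,000 × 16% = 85,760
  51,000 × 26% = 13,260
  229,000 × 39% = 89,310
  → 188,330
  Less childcare facility credit 55,000 → 133,330

133,330 > 113,940, so the regular income tax governs.

133,330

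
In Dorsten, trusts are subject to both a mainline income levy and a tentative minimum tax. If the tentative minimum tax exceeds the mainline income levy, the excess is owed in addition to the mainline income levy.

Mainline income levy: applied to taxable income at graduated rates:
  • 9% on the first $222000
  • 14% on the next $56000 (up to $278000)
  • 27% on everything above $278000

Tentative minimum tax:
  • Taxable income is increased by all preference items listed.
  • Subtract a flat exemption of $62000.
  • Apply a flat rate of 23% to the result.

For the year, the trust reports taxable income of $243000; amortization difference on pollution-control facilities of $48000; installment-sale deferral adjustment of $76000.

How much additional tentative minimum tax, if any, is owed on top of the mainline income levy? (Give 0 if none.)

Tentative minimum tax:
  Adjusted income: $243000 + $48000 + $76000 = $367000
  Less exemption $62000 → base $305000
  $305000 × 23% = $70150

Mainline income levy:
  $222000 × 9% = $19980
  $21000 × 14% = $2940
  → $22920

Excess of tentative minimum tax over mainline income levy: $70150 − $22920 = $47230.

$47230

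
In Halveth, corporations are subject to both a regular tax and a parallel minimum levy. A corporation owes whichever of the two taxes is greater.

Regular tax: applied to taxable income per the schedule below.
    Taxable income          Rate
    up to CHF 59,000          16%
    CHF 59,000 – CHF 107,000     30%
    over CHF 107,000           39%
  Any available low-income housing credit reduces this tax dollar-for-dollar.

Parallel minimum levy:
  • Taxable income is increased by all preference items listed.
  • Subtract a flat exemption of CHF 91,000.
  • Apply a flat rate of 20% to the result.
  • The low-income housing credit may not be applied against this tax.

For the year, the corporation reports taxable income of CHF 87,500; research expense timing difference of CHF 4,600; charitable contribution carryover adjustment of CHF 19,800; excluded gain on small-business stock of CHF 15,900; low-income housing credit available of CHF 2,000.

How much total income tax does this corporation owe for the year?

Parallel minimum levy:
  Adjusted income: CHF 87,500 + CHF 4,600 + CHF 19,800 + CHF 15,900 = CHF 127,800
  Less exemption CHF 91,000 → base CHF 36,800
  CHF 36,800 × 20% = CHF 7,360

Regular tax:
  CHF 59,000 × 16% = CHF 9,440
  CHF 28,500 × 30% = CHF 8,550
  → CHF 17,990
  Less low-income housing credit CHF 2,000 → CHF 15,990

CHF 15,990 > CHF 7,360, so the regular tax governs.

CHF 15,990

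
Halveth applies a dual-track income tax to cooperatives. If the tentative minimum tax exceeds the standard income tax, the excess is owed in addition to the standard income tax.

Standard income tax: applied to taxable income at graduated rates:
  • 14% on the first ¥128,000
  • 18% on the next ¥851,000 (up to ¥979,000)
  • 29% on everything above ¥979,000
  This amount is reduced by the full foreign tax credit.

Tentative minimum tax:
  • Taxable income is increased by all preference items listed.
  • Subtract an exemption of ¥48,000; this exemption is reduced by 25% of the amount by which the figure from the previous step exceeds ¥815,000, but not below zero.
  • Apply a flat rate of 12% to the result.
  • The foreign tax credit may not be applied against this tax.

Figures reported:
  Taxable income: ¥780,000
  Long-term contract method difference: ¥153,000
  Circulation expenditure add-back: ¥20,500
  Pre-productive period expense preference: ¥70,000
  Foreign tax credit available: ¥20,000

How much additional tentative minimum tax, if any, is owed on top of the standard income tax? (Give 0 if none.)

¥7,540

Tentative minimum tax:
  Adjusted income: ¥780,000 + ¥153,000 + ¥20,500 + ¥70,000 = ¥1,023,500
  Exemption: 25% × (¥1,023,500 − ¥815,000) = ¥52,125 ≥ ¥48,000, so the exemption is fully phased out
  Base: ¥1,023,500 − ¥0 = ¥1,023,500
  ¥1,023,500 × 12% = ¥122,820

Standard income tax:
  ¥128,000 × 14% = ¥17,920
  ¥652,000 × 18% = ¥117,360
  → ¥135,280
  Less foreign tax credit ¥20,000 → ¥115,280

Excess of tentative minimum tax over standard income tax: ¥122,820 − ¥115,280 = ¥7,540.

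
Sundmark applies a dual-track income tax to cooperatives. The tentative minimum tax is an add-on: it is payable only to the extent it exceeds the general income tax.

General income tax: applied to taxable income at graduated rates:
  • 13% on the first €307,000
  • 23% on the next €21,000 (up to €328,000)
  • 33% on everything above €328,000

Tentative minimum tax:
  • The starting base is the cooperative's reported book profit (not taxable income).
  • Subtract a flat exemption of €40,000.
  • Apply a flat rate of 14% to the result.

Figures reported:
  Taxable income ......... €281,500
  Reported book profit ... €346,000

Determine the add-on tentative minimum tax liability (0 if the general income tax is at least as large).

Tentative minimum tax:
  Base (reported book profit): €346,000
  Less exemption €40,000 → base €306,000
  €306,000 × 14% = €42,840

General income tax:
  €281,500 × 13% = €36,595

Excess of tentative minimum tax over general income tax: €42,840 − €36,595 = €6,245.

€6,245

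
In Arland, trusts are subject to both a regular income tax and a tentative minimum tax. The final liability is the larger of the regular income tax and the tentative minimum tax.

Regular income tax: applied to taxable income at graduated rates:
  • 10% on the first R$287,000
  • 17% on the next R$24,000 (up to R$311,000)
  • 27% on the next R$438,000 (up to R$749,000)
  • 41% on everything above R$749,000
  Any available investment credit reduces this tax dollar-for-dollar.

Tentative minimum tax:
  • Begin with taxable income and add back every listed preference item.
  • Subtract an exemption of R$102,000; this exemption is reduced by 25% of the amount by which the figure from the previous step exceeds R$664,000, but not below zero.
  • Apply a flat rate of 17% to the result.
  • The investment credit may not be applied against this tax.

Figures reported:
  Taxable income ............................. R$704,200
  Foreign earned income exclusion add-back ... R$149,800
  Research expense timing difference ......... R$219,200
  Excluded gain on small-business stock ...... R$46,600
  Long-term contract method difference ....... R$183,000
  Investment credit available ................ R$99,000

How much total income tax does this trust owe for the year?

R$221,476

Regular income tax:
  R$287,000 × 10% = R$28,700
  R$24,000 × 17% = R$4,080
  R$393,200 × 27% = R$106,164
  → R$138,944
  Less investment credit R$99,000 → R$39,944

Tentative minimum tax:
  Adjusted income: R$704,200 + R$149,800 + R$219,200 + R$46,600 + R$183,000 = R$1,302,800
  Exemption: 25% × (R$1,302,800 − R$664,000) = R$159,700 ≥ R$102,000, so the exemption is fully phased out
  Base: R$1,302,800 − R$0 = R$1,302,800
  R$1,302,800 × 17% = R$221,476

R$221,476 > R$39,944, so the tentative minimum tax is the binding amount.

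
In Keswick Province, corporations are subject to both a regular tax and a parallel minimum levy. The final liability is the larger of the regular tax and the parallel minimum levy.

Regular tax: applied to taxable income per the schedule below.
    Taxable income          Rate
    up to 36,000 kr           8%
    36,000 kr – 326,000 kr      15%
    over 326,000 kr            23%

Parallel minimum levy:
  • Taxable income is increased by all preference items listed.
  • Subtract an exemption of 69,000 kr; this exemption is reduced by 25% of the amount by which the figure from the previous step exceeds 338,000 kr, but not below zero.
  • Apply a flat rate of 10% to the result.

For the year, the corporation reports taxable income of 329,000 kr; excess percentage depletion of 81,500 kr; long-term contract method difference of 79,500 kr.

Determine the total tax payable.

Parallel minimum levy:
  Adjusted income: 329,000 kr + 81,500 kr + 79,500 kr = 490,000 kr
  Exemption: 69,000 kr − 25% × (490,000 kr − 338,000 kr) = 69,000 kr − 38,000 kr = 31,000 kr
  Base: 490,000 kr − 31,000 kr = 459,000 kr
  459,000 kr × 10% = 45,900 kr

Regular tax:
  36,000 kr × 8% = 2,880 kr
  290,000 kr × 15% = 43,500 kr
  3,000 kr × 23% = 690 kr
  → 47,070 kr

47,070 kr > 45,900 kr, so the regular tax governs.

47,070 kr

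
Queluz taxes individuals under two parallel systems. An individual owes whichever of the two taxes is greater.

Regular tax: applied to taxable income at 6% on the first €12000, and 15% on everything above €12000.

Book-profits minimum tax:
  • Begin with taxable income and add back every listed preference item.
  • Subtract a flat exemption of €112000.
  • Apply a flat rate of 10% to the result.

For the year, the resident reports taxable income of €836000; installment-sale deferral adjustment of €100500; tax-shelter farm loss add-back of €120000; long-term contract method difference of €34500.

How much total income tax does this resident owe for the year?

€124320

Regular tax:
  €12000 × 6% = €720
  €824000 × 15% = €123600
  → €124320

Book-profits minimum tax:
  Adjusted income: €836000 + €100500 + €120000 + €34500 = €1091000
  Less exemption €112000 → base €979000
  €979000 × 10% = €97900

€124320 > €97900, so the regular tax governs.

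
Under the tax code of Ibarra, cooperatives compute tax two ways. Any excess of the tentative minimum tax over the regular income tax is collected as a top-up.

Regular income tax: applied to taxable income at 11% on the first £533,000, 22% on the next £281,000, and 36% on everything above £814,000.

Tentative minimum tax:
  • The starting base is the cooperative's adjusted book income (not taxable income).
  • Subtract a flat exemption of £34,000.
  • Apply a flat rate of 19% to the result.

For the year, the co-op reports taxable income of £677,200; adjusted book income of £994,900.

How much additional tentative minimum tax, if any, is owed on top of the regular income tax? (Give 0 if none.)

£92,217

Tentative minimum tax:
  Base (adjusted book income): £994,900
  Less exemption £34,000 → base £960,900
  £960,900 × 19% = £182,571

Regular income tax:
  £533,000 × 11% = £58,630
  £144,200 × 22% = £31,724
  → £90,354

Excess of tentative minimum tax over regular income tax: £182,571 − £90,354 = £92,217.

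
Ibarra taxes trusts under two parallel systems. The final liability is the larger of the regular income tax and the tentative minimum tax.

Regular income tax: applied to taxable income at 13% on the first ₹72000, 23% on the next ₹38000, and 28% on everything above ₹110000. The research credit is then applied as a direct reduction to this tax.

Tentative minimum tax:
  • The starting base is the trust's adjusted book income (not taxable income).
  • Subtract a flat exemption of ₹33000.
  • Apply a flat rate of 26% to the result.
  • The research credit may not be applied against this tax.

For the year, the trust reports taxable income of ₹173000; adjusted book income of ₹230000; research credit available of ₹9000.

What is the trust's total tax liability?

₹51220

Regular income tax:
  ₹72000 × 13% = ₹9360
  ₹38000 × 23% = ₹8740
  ₹63000 × 28% = ₹17640
  → ₹35740
  Less research credit ₹9000 → ₹26740

Tentative minimum tax:
  Base (adjusted book income): ₹230000
  Less exemption ₹33000 → base ₹197000
  ₹197000 × 26% = ₹51220

₹51220 > ₹26740, so the tentative minimum tax is the binding amount.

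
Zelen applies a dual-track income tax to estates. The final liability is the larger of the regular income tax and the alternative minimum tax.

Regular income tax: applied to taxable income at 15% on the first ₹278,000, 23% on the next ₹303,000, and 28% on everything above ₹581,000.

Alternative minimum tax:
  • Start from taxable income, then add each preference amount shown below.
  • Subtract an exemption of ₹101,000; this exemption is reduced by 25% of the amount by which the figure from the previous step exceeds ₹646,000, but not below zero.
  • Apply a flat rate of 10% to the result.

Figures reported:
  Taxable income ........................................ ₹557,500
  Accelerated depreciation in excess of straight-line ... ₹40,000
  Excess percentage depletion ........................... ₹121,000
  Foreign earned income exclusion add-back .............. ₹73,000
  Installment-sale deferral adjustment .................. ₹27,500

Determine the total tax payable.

Alternative minimum tax:
  Adjusted income: ₹557,500 + ₹40,000 + ₹121,000 + ₹73,000 + ₹27,500 = ₹819,000
  Exemption: ₹101,000 − 25% × (₹819,000 − ₹646,000) = ₹101,000 − ₹43,250 = ₹57,750
  Base: ₹819,000 − ₹57,750 = ₹761,250
  ₹761,250 × 10% = ₹76,125

Regular income tax:
  ₹278,000 × 15% = ₹41,700
  ₹279,500 × 23% = ₹64,285
  → ₹105,985

₹105,985 > ₹76,125, so the regular income tax governs.

₹105,985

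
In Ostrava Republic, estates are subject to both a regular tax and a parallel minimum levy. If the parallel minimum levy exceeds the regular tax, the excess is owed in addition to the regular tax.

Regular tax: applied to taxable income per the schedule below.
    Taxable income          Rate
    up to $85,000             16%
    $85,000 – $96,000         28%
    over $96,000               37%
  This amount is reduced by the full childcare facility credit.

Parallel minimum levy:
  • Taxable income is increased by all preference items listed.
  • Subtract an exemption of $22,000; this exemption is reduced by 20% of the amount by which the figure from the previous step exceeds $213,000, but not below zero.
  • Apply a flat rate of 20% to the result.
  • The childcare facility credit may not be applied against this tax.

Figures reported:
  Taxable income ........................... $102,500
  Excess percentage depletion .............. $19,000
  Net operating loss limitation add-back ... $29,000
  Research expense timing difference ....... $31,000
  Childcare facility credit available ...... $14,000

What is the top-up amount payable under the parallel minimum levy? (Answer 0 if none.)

Regular tax:
  $85,000 × 16% = $13,600
  $11,000 × 28% = $3,080
  $6,500 × 37% = $2,405
  → $19,085
  Less childcare facility credit $14,000 → $5,085

Parallel minimum levy:
  Adjusted income: $102,500 + $19,000 + $29,000 + $31,000 = $181,500
  Exemption: $181,500 ≤ $213,000, so full $22,000 applies
  Base: $181,500 − $22,000 = $159,500
  $159,500 × 20% = $31,900

Excess of parallel minimum levy over regular tax: $31,900 − $5,085 = $26,815.

$26,815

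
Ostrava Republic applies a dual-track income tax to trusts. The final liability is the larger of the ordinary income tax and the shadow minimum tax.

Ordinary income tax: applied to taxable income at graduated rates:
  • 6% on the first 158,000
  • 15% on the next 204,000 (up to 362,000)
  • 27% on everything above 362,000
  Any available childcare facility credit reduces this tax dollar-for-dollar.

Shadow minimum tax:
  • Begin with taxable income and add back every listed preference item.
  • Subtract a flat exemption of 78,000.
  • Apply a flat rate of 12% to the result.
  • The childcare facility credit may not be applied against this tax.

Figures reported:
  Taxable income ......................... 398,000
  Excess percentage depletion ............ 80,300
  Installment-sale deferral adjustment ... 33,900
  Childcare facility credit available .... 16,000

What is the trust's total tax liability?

52,104

Ordinary income tax:
  158,000 × 6% = 9,480
  204,000 × 15% = 30,600
  36,000 × 27% = 9,720
  → 49,800
  Less childcare facility credit 16,000 → 33,800

Shadow minimum tax:
  Adjusted income: 398,000 + 80,300 + 33,900 = 512,200
  Less exemption 78,000 → base 434,200
  434,200 × 12% = 52,104

52,104 > 33,800, so the shadow minimum tax is the binding amount.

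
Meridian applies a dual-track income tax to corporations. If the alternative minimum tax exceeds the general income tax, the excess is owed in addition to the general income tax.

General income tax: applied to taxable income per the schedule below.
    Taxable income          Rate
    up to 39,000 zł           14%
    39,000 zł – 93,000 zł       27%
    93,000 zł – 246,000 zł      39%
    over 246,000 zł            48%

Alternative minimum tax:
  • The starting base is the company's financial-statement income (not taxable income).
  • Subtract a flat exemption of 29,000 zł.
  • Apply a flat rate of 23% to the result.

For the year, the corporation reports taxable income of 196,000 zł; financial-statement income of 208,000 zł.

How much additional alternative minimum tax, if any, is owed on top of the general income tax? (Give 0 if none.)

Alternative minimum tax:
  Base (financial-statement income): 208,000 zł
  Less exemption 29,000 zł → base 179,000 zł
  179,000 zł × 23% = 41,170 zł

General income tax:
  39,000 zł × 14% = 5,460 zł
  54,000 zł × 27% = 14,580 zł
  103,000 zł × 39% = 40,170 zł
  → 60,210 zł

41,170 zł ≤ 60,210 zł, so no add-on is due.

0 zł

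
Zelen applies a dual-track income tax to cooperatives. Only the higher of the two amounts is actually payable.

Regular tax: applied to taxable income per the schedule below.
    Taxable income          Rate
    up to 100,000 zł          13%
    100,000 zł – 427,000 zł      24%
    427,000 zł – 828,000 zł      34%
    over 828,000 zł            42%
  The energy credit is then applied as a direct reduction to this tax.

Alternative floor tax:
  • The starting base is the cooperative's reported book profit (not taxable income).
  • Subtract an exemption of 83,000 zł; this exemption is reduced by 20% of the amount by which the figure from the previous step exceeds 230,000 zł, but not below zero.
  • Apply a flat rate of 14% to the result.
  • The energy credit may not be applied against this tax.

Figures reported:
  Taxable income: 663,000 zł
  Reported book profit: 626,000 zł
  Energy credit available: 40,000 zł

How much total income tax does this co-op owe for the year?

Alternative floor tax:
  Base (reported book profit): 626,000 zł
  Exemption: 83,000 zł − 20% × (626,000 zł − 230,000 zł) = 83,000 zł − 79,200 zł = 3,800 zł
  Base: 626,000 zł − 3,800 zł = 622,200 zł
  622,200 zł × 14% = 87,108 zł

Regular tax:
  100,000 zł × 13% = 13,000 zł
  327,000 zł × 24% = 78,480 zł
  236,000 zł × 34% = 80,240 zł
  → 171,720 zł
  Less energy credit 40,000 zł → 131,720 zł

131,720 zł > 87,108 zł, so the regular tax governs.

131,720 zł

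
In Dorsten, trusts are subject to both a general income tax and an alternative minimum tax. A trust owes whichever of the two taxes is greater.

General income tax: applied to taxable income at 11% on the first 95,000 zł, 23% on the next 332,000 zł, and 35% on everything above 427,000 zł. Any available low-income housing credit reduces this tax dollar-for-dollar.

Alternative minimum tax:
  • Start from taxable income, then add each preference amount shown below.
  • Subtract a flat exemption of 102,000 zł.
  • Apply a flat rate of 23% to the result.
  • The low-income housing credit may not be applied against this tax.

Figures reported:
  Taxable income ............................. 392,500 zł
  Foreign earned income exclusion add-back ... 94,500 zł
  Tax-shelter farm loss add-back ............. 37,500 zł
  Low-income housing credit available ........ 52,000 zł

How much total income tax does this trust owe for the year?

General income tax:
  95,000 zł × 11% = 10,450 zł
  297,500 zł × 23% = 68,425 zł
  → 78,875 zł
  Less low-income housing credit 52,000 zł → 26,875 zł

Alternative minimum tax:
  Adjusted income: 392,500 zł + 94,500 zł + 37,500 zł = 524,500 zł
  Less exemption 102,000 zł → base 422,500 zł
  422,500 zł × 23% = 97,175 zł

97,175 zł > 26,875 zł, so the alternative minimum tax is the binding amount.

97,175 zł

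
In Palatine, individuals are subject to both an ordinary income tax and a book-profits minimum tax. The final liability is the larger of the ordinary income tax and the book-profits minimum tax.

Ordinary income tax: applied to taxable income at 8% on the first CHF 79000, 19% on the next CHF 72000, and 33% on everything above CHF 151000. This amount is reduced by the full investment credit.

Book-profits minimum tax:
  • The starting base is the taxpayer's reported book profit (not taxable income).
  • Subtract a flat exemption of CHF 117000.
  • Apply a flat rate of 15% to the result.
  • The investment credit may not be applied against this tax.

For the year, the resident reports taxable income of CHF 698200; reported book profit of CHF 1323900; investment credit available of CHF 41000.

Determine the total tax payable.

Book-profits minimum tax:
  Base (reported book profit): CHF 1323900
  Less exemption CHF 117000 → base CHF 1206900
  CHF 1206900 × 15% = CHF 181035

Ordinary income tax:
  CHF 79000 × 8% = CHF 6320
  CHF 72000 × 19% = CHF 13680
  CHF 547200 × 33% = CHF 180576
  → CHF 200576
  Less investment credit CHF 41000 → CHF 159576

CHF 181035 > CHF 159576, so the book-profits minimum tax is the binding amount.

CHF 181035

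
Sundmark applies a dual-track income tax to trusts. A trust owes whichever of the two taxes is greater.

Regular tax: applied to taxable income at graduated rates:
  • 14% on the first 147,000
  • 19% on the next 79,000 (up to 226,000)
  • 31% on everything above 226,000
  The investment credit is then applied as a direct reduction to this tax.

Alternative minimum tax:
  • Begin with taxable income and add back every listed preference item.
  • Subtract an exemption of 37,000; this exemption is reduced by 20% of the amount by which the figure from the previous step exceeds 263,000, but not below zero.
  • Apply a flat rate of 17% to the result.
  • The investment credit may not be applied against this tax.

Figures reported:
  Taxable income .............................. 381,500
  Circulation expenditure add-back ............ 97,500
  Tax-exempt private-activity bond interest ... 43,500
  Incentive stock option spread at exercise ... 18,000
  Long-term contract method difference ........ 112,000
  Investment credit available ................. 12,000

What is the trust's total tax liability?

110,925

Regular tax:
  147,000 × 14% = 20,580
  79,000 × 19% = 15,010
  155,500 × 31% = 48,205
  → 83,795
  Less investment credit 12,000 → 71,795

Alternative minimum tax:
  Adjusted income: 381,500 + 97,500 + 43,500 + 18,000 + 112,000 = 652,500
  Exemption: 20% × (652,500 − 263,000) = 77,900 ≥ 37,000, so the exemption is fully phased out
  Base: 652,500 − 0 = 652,500
  652,500 × 17% = 110,925

110,925 > 71,795, so the alternative minimum tax is the binding amount.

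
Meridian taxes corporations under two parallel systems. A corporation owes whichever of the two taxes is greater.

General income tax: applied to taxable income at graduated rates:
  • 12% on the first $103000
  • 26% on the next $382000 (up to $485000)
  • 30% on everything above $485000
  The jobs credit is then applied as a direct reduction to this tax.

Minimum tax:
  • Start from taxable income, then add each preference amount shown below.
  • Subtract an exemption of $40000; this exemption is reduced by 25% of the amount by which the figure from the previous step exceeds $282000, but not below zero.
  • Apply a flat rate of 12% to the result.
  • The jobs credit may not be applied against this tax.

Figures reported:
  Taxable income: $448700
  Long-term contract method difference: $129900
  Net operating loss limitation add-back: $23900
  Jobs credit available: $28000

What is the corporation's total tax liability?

$74242

General income tax:
  $103000 × 12% = $12360
  $345700 × 26% = $89882
  → $102242
  Less jobs credit $28000 → $74242

Minimum tax:
  Adjusted income: $448700 + $129900 + $23900 = $602500
  Exemption: 25% × ($602500 − $282000) = $80125 ≥ $40000, so the exemption is fully phased out
  Base: $602500 − $0 = $602500
  $602500 × 12% = $72300

$74242 > $72300, so the general income tax governs.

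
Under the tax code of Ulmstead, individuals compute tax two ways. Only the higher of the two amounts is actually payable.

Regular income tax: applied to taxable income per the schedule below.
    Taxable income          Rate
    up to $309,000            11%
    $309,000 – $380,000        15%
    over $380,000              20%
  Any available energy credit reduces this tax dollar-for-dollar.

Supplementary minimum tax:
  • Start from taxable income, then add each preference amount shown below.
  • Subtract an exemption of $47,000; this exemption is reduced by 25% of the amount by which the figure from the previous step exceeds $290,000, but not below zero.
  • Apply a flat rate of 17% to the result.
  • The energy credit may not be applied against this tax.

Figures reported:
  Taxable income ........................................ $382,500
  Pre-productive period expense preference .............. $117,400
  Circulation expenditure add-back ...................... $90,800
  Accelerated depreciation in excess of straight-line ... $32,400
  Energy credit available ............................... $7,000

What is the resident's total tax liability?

Regular income tax:
  $309,000 × 11% = $33,990
  $71,000 × 15% = $10,650
  $2,500 × 20% = $500
  → $45,140
  Less energy credit $7,000 → $38,140

Supplementary minimum tax:
  Adjusted income: $382,500 + $117,400 + $90,800 + $32,400 = $623,100
  Exemption: 25% × ($623,100 − $290,000) = $83,275 ≥ $47,000, so the exemption is fully phased out
  Base: $623,100 − $0 = $623,100
  $623,100 × 17% = $105,927

$105,927 > $38,140, so the supplementary minimum tax is the binding amount.

$105,927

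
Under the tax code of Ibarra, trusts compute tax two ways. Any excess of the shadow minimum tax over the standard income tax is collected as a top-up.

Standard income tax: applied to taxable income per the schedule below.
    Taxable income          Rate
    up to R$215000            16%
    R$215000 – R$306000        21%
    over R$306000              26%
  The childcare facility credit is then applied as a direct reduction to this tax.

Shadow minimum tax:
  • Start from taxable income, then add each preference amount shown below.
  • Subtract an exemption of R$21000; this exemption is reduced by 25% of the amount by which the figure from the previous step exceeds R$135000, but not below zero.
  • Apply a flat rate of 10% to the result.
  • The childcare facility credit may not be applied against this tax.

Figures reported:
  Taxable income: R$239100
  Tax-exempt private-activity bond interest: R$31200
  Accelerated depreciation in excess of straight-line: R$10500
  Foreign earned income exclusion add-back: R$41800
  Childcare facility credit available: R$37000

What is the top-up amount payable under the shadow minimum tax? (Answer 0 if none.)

Standard income tax:
  R$215000 × 16% = R$34400
  R$24100 × 21% = R$5061
  → R$39461
  Less childcare facility credit R$37000 → R$2461

Shadow minimum tax:
  Adjusted income: R$239100 + R$31200 + R$10500 + R$41800 = R$322600
  Exemption: 25% × (R$322600 − R$135000) = R$46900 ≥ R$21000, so the exemption is fully phased out
  Base: R$322600 − R$0 = R$322600
  R$322600 × 10% = R$32260

Excess of shadow minimum tax over standard income tax: R$32260 − R$2461 = R$29799.

R$29799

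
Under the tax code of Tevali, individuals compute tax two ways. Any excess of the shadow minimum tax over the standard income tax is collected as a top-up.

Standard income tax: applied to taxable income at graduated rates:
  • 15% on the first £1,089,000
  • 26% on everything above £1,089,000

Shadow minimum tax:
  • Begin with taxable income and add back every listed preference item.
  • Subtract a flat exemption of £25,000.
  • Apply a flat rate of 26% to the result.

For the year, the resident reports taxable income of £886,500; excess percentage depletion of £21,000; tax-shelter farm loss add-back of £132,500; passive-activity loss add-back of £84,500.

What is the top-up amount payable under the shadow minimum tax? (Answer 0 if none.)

Shadow minimum tax:
  Adjusted income: £886,500 + £21,000 + £132,500 + £84,500 = £1,124,500
  Less exemption £25,000 → base £1,099,500
  £1,099,500 × 26% = £285,870

Standard income tax:
  £886,500 × 15% = £132,975

Excess of shadow minimum tax over standard income tax: £285,870 − £132,975 = £152,895.

£152,895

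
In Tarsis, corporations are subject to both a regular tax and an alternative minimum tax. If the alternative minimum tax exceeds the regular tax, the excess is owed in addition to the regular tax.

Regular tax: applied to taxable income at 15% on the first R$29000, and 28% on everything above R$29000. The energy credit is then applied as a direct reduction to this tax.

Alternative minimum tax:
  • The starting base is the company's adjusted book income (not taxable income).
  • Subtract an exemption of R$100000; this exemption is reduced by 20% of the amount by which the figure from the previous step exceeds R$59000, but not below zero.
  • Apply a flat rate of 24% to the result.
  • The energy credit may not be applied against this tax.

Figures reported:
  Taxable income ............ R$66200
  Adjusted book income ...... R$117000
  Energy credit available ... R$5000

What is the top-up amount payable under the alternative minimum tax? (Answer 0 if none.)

Regular tax:
  R$29000 × 15% = R$4350
  R$37200 × 28% = R$10416
  → R$14766
  Less energy credit R$5000 → R$9766

Alternative minimum tax:
  Base (adjusted book income): R$117000
  Exemption: R$100000 − 20% × (R$117000 − R$59000) = R$100000 − R$11600 = R$88400
  Base: R$117000 − R$88400 = R$28600
  R$28600 × 24% = R$6864

R$6864 ≤ R$9766, so no add-on is due.

R$0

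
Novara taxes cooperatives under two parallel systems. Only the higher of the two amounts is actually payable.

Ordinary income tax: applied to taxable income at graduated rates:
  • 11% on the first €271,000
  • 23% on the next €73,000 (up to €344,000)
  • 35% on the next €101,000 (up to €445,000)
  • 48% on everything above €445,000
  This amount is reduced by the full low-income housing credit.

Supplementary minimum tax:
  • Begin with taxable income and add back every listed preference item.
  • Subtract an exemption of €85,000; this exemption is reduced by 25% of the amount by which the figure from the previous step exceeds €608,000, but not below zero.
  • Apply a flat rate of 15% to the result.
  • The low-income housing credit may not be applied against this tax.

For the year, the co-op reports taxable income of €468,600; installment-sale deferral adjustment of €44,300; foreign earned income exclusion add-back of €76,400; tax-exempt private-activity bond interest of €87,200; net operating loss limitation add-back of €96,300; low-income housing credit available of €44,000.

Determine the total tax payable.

Ordinary income tax:
  €271,000 × 11% = €29,810
  €73,000 × 23% = €16,790
  €101,000 × 35% = €35,350
  €23,600 × 48% = €11,328
  → €93,278
  Less low-income housing credit €44,000 → €49,278

Supplementary minimum tax:
  Adjusted income: €468,600 + €44,300 + €76,400 + €87,200 + €96,300 = €772,800
  Exemption: €85,000 − 25% × (€772,800 − €608,000) = €85,000 − €41,200 = €43,800
  Base: €772,800 − €43,800 = €729,000
  €729,000 × 15% = €109,350

€109,350 > €49,278, so the supplementary minimum tax is the binding amount.

€109,350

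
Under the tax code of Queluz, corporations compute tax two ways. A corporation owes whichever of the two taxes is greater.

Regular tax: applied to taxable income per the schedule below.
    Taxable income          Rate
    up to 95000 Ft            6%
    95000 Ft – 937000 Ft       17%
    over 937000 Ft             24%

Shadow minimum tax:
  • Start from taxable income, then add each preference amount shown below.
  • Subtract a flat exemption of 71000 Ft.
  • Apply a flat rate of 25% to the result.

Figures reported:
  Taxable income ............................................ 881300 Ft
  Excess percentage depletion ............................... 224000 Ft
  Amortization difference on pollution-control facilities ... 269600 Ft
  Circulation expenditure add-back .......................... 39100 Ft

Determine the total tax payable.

Regular tax:
  95000 Ft × 6% = 5700 Ft
  786300 Ft × 17% = 133671 Ft
  → 139371 Ft

Shadow minimum tax:
  Adjusted income: 881300 Ft + 224000 Ft + 269600 Ft + 39100 Ft = 1414000 Ft
  Less exemption 71000 Ft → base 1343000 Ft
  1343000 Ft × 25% = 335750 Ft

335750 Ft > 139371 Ft, so the shadow minimum tax is the binding amount.

335750 Ft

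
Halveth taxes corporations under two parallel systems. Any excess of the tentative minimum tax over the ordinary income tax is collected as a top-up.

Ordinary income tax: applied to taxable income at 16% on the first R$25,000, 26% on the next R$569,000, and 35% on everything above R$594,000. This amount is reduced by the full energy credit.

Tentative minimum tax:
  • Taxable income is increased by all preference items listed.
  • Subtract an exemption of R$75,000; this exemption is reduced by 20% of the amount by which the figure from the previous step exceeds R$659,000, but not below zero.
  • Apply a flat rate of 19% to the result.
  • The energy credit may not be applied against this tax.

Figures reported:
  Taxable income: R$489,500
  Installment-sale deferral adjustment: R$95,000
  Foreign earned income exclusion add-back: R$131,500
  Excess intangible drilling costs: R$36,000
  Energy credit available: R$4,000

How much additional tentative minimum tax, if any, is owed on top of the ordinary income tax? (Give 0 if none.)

Ordinary income tax:
  R$25,000 × 16% = R$4,000
  R$464,500 × 26% = R$120,770
  → R$124,770
  Less energy credit R$4,000 → R$120,770

Tentative minimum tax:
  Adjusted income: R$489,500 + R$95,000 + R$131,500 + R$36,000 = R$752,000
  Exemption: R$75,000 − 20% × (R$752,000 − R$659,000) = R$75,000 − R$18,600 = R$56,400
  Base: R$752,000 − R$56,400 = R$695,600
  R$695,600 × 19% = R$132,164

Excess of tentative minimum tax over ordinary income tax: R$132,164 − R$120,770 = R$11,394.

R$11,394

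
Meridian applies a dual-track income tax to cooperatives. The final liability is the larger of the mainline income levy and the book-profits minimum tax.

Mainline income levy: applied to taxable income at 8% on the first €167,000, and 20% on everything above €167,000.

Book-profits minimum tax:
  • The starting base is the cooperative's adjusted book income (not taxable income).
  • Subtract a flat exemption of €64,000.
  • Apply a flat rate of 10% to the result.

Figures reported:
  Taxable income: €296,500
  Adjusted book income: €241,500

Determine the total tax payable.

Book-profits minimum tax:
  Base (adjusted book income): €241,500
  Less exemption €64,000 → base €177,500
  €177,500 × 10% = €17,750

Mainline income levy:
  €167,000 × 8% = €13,360
  €129,500 × 20% = €25,900
  → €39,260

€39,260 > €17,750, so the mainline income levy governs.

€39,260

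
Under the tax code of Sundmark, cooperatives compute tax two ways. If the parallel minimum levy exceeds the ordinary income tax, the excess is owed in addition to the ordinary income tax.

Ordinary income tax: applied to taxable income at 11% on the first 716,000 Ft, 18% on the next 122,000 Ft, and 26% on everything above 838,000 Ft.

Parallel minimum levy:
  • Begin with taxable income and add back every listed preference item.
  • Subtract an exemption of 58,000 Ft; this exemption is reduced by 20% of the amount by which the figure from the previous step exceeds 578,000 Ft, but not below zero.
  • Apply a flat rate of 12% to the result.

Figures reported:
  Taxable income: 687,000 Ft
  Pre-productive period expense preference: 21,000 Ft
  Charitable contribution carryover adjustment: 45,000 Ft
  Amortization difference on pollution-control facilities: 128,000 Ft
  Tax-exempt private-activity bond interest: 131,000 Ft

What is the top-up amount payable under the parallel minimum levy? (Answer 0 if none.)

45,870 Ft

Ordinary income tax:
  687,000 Ft × 11% = 75,570 Ft

Parallel minimum levy:
  Adjusted income: 687,000 Ft + 21,000 Ft + 45,000 Ft + 128,000 Ft + 131,000 Ft = 1,012,000 Ft
  Exemption: 20% × (1,012,000 Ft − 578,000 Ft) = 86,800 Ft ≥ 58,000 Ft, so the exemption is fully phased out
  Base: 1,012,000 Ft − 0 Ft = 1,012,000 Ft
  1,012,000 Ft × 12% = 121,440 Ft

Excess of parallel minimum levy over ordinary income tax: 121,440 Ft − 75,570 Ft = 45,870 Ft.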